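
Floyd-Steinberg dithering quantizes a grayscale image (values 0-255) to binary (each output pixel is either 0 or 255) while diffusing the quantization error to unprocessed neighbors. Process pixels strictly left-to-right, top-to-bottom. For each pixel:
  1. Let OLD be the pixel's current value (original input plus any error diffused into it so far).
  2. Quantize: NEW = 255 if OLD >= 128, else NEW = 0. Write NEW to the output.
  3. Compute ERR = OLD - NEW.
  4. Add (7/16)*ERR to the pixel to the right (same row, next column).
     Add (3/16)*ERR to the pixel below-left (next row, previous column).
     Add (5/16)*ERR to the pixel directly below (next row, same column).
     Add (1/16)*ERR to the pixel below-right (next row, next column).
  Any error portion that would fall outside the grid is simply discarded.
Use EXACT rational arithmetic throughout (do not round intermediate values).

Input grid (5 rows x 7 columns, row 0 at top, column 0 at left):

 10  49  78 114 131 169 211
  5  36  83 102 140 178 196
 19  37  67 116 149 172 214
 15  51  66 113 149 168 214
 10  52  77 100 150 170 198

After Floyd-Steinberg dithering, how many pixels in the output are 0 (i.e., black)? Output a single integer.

Answer: 20

Derivation:
(0,0): OLD=10 → NEW=0, ERR=10
(0,1): OLD=427/8 → NEW=0, ERR=427/8
(0,2): OLD=12973/128 → NEW=0, ERR=12973/128
(0,3): OLD=324283/2048 → NEW=255, ERR=-197957/2048
(0,4): OLD=2906909/32768 → NEW=0, ERR=2906909/32768
(0,5): OLD=108953035/524288 → NEW=255, ERR=-24740405/524288
(0,6): OLD=1596813453/8388608 → NEW=255, ERR=-542281587/8388608
(1,0): OLD=2321/128 → NEW=0, ERR=2321/128
(1,1): OLD=82167/1024 → NEW=0, ERR=82167/1024
(1,2): OLD=4423363/32768 → NEW=255, ERR=-3932477/32768
(1,3): OLD=5538823/131072 → NEW=0, ERR=5538823/131072
(1,4): OLD=1437146677/8388608 → NEW=255, ERR=-701948363/8388608
(1,5): OLD=8057604293/67108864 → NEW=0, ERR=8057604293/67108864
(1,6): OLD=241998592235/1073741824 → NEW=255, ERR=-31805572885/1073741824
(2,0): OLD=650637/16384 → NEW=0, ERR=650637/16384
(2,1): OLD=30451039/524288 → NEW=0, ERR=30451039/524288
(2,2): OLD=569131229/8388608 → NEW=0, ERR=569131229/8388608
(2,3): OLD=9106519605/67108864 → NEW=255, ERR=-8006240715/67108864
(2,4): OLD=51437301253/536870912 → NEW=0, ERR=51437301253/536870912
(2,5): OLD=4134401951511/17179869184 → NEW=255, ERR=-246464690409/17179869184
(2,6): OLD=56616920121361/274877906944 → NEW=255, ERR=-13476946149359/274877906944
(3,0): OLD=321284157/8388608 → NEW=0, ERR=321284157/8388608
(3,1): OLD=6785348089/67108864 → NEW=0, ERR=6785348089/67108864
(3,2): OLD=60504328507/536870912 → NEW=0, ERR=60504328507/536870912
(3,3): OLD=316169895565/2147483648 → NEW=255, ERR=-231438434675/2147483648
(3,4): OLD=33437232299069/274877906944 → NEW=0, ERR=33437232299069/274877906944
(3,5): OLD=469560162259847/2199023255552 → NEW=255, ERR=-91190767905913/2199023255552
(3,6): OLD=6320494925321945/35184372088832 → NEW=255, ERR=-2651519957330215/35184372088832
(4,0): OLD=43944828787/1073741824 → NEW=0, ERR=43944828787/1073741824
(4,1): OLD=2147945189335/17179869184 → NEW=0, ERR=2147945189335/17179869184
(4,2): OLD=42064434399737/274877906944 → NEW=255, ERR=-28029431870983/274877906944
(4,3): OLD=113383971457155/2199023255552 → NEW=0, ERR=113383971457155/2199023255552
(4,4): OLD=3449133822331353/17592186044416 → NEW=255, ERR=-1036873618994727/17592186044416
(4,5): OLD=70215405845514009/562949953421312 → NEW=0, ERR=70215405845514009/562949953421312
(4,6): OLD=2039466860186983551/9007199254740992 → NEW=255, ERR=-257368949771969409/9007199254740992
Output grid:
  Row 0: ...#.##  (4 black, running=4)
  Row 1: ..#.#.#  (4 black, running=8)
  Row 2: ...#.##  (4 black, running=12)
  Row 3: ...#.##  (4 black, running=16)
  Row 4: ..#.#.#  (4 black, running=20)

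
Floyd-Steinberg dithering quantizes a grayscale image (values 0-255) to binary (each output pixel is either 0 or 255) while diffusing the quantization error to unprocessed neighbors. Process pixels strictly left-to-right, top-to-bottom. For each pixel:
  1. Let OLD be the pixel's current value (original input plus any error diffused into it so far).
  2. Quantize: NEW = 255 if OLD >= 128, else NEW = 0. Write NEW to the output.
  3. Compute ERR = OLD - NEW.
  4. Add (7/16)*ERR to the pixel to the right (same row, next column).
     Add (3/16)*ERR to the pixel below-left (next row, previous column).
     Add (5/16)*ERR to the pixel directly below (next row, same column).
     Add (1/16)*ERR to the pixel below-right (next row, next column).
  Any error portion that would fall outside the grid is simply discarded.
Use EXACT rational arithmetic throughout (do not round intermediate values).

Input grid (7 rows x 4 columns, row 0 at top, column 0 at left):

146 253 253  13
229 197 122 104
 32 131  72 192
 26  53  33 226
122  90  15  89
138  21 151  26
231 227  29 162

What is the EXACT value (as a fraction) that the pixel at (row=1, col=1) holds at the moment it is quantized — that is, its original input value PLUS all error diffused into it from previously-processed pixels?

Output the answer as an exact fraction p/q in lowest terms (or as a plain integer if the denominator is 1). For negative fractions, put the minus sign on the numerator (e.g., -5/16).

Answer: 286425/2048

Derivation:
(0,0): OLD=146 → NEW=255, ERR=-109
(0,1): OLD=3285/16 → NEW=255, ERR=-795/16
(0,2): OLD=59203/256 → NEW=255, ERR=-6077/256
(0,3): OLD=10709/4096 → NEW=0, ERR=10709/4096
(1,0): OLD=47519/256 → NEW=255, ERR=-17761/256
(1,1): OLD=286425/2048 → NEW=255, ERR=-235815/2048
Target (1,1): original=197, with diffused error = 286425/2048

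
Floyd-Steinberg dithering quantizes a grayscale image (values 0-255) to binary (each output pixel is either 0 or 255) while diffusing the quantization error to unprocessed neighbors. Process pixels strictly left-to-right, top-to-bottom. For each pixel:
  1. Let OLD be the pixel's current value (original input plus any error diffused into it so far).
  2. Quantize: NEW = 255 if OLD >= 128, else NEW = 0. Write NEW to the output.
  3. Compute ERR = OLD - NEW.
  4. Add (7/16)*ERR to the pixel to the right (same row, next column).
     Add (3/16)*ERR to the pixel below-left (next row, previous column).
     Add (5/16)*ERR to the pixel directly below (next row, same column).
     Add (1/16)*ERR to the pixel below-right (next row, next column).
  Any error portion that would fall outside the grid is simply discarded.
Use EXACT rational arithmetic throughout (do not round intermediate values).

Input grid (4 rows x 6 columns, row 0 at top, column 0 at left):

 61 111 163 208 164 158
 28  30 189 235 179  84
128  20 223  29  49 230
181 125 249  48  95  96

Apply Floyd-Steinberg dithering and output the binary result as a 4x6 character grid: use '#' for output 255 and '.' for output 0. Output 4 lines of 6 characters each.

(0,0): OLD=61 → NEW=0, ERR=61
(0,1): OLD=2203/16 → NEW=255, ERR=-1877/16
(0,2): OLD=28589/256 → NEW=0, ERR=28589/256
(0,3): OLD=1052091/4096 → NEW=255, ERR=7611/4096
(0,4): OLD=10801181/65536 → NEW=255, ERR=-5910499/65536
(0,5): OLD=124301515/1048576 → NEW=0, ERR=124301515/1048576
(1,0): OLD=6417/256 → NEW=0, ERR=6417/256
(1,1): OLD=59511/2048 → NEW=0, ERR=59511/2048
(1,2): OLD=15048899/65536 → NEW=255, ERR=-1662781/65536
(1,3): OLD=56243015/262144 → NEW=255, ERR=-10603705/262144
(1,4): OLD=2608230965/16777216 → NEW=255, ERR=-1669959115/16777216
(1,5): OLD=19289897955/268435456 → NEW=0, ERR=19289897955/268435456
(2,0): OLD=4629517/32768 → NEW=255, ERR=-3726323/32768
(2,1): OLD=-25020833/1048576 → NEW=0, ERR=-25020833/1048576
(2,2): OLD=3336376029/16777216 → NEW=255, ERR=-941814051/16777216
(2,3): OLD=-3818402507/134217728 → NEW=0, ERR=-3818402507/134217728
(2,4): OLD=70410533151/4294967296 → NEW=0, ERR=70410533151/4294967296
(2,5): OLD=17414035684297/68719476736 → NEW=255, ERR=-109430883383/68719476736
(3,0): OLD=2365401917/16777216 → NEW=255, ERR=-1912788163/16777216
(3,1): OLD=6714964345/134217728 → NEW=0, ERR=6714964345/134217728
(3,2): OLD=264698871291/1073741824 → NEW=255, ERR=-9105293829/1073741824
(3,3): OLD=2402769457393/68719476736 → NEW=0, ERR=2402769457393/68719476736
(3,4): OLD=62311259379409/549755813888 → NEW=0, ERR=62311259379409/549755813888
(3,5): OLD=1285239058695839/8796093022208 → NEW=255, ERR=-957764661967201/8796093022208
Row 0: .#.##.
Row 1: ..###.
Row 2: #.#..#
Row 3: #.#..#

Answer: .#.##.
..###.
#.#..#
#.#..#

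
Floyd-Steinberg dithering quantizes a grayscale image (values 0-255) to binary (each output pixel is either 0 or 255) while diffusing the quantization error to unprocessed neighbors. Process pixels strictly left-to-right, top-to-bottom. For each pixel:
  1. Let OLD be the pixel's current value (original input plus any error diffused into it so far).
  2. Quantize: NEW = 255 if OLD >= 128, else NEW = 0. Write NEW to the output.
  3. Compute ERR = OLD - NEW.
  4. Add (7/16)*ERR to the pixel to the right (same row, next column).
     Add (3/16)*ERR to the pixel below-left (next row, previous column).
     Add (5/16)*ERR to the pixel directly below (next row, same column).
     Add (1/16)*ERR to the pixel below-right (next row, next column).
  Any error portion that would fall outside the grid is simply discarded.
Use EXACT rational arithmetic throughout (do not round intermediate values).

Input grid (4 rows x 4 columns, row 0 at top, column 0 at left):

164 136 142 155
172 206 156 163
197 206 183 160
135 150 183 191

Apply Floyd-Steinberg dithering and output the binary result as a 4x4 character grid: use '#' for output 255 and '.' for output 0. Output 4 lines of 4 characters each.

(0,0): OLD=164 → NEW=255, ERR=-91
(0,1): OLD=1539/16 → NEW=0, ERR=1539/16
(0,2): OLD=47125/256 → NEW=255, ERR=-18155/256
(0,3): OLD=507795/4096 → NEW=0, ERR=507795/4096
(1,0): OLD=41369/256 → NEW=255, ERR=-23911/256
(1,1): OLD=360879/2048 → NEW=255, ERR=-161361/2048
(1,2): OLD=8429531/65536 → NEW=255, ERR=-8282149/65536
(1,3): OLD=148918765/1048576 → NEW=255, ERR=-118468115/1048576
(2,0): OLD=5014773/32768 → NEW=255, ERR=-3341067/32768
(2,1): OLD=112446295/1048576 → NEW=0, ERR=112446295/1048576
(2,2): OLD=344595187/2097152 → NEW=255, ERR=-190178573/2097152
(2,3): OLD=2587749191/33554432 → NEW=0, ERR=2587749191/33554432
(3,0): OLD=2067692325/16777216 → NEW=0, ERR=2067692325/16777216
(3,1): OLD=57459956219/268435456 → NEW=255, ERR=-10991085061/268435456
(3,2): OLD=678219365125/4294967296 → NEW=255, ERR=-416997295355/4294967296
(3,3): OLD=11473112753827/68719476736 → NEW=255, ERR=-6050353813853/68719476736
Row 0: #.#.
Row 1: ####
Row 2: #.#.
Row 3: .###

Answer: #.#.
####
#.#.
.###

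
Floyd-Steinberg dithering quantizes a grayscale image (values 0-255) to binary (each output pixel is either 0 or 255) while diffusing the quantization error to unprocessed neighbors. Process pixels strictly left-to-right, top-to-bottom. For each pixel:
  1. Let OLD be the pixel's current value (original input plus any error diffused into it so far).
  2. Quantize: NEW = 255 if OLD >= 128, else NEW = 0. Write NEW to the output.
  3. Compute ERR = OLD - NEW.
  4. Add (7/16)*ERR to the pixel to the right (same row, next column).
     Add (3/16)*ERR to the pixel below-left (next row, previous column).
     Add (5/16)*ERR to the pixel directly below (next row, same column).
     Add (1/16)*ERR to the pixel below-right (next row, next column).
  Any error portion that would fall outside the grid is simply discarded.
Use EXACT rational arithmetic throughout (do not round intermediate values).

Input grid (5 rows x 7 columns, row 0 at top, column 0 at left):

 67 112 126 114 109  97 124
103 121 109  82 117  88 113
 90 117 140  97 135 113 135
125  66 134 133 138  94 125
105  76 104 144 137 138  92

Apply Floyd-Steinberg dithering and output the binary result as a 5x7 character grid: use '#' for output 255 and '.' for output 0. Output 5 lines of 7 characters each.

Answer: .#.#..#
.#..#.#
.#.#.#.
#.#.#.#
...#.#.

Derivation:
(0,0): OLD=67 → NEW=0, ERR=67
(0,1): OLD=2261/16 → NEW=255, ERR=-1819/16
(0,2): OLD=19523/256 → NEW=0, ERR=19523/256
(0,3): OLD=603605/4096 → NEW=255, ERR=-440875/4096
(0,4): OLD=4057299/65536 → NEW=0, ERR=4057299/65536
(0,5): OLD=130112965/1048576 → NEW=0, ERR=130112965/1048576
(0,6): OLD=2991165539/16777216 → NEW=255, ERR=-1287024541/16777216
(1,0): OLD=26271/256 → NEW=0, ERR=26271/256
(1,1): OLD=304857/2048 → NEW=255, ERR=-217383/2048
(1,2): OLD=3873613/65536 → NEW=0, ERR=3873613/65536
(1,3): OLD=23749577/262144 → NEW=0, ERR=23749577/262144
(1,4): OLD=3229981243/16777216 → NEW=255, ERR=-1048208837/16777216
(1,5): OLD=11935745195/134217728 → NEW=0, ERR=11935745195/134217728
(1,6): OLD=291389346469/2147483648 → NEW=255, ERR=-256218983771/2147483648
(2,0): OLD=3347811/32768 → NEW=0, ERR=3347811/32768
(2,1): OLD=153117681/1048576 → NEW=255, ERR=-114269199/1048576
(2,2): OLD=2032509715/16777216 → NEW=0, ERR=2032509715/16777216
(2,3): OLD=22856345147/134217728 → NEW=255, ERR=-11369175493/134217728
(2,4): OLD=108182364779/1073741824 → NEW=0, ERR=108182364779/1073741824
(2,5): OLD=5449235475641/34359738368 → NEW=255, ERR=-3312497808199/34359738368
(2,6): OLD=33587582285727/549755813888 → NEW=0, ERR=33587582285727/549755813888
(3,0): OLD=2289994163/16777216 → NEW=255, ERR=-1988195917/16777216
(3,1): OLD=1234720567/134217728 → NEW=0, ERR=1234720567/134217728
(3,2): OLD=164486128725/1073741824 → NEW=255, ERR=-109318036395/1073741824
(3,3): OLD=379889260771/4294967296 → NEW=0, ERR=379889260771/4294967296
(3,4): OLD=101601276933555/549755813888 → NEW=255, ERR=-38586455607885/549755813888
(3,5): OLD=223939923900233/4398046511104 → NEW=0, ERR=223939923900233/4398046511104
(3,6): OLD=11283176061489239/70368744177664 → NEW=255, ERR=-6660853703815081/70368744177664
(4,0): OLD=149662108061/2147483648 → NEW=0, ERR=149662108061/2147483648
(4,1): OLD=2847355222009/34359738368 → NEW=0, ERR=2847355222009/34359738368
(4,2): OLD=69048636098871/549755813888 → NEW=0, ERR=69048636098871/549755813888
(4,3): OLD=910688386662797/4398046511104 → NEW=255, ERR=-210813473668723/4398046511104
(4,4): OLD=3841095893536855/35184372088832 → NEW=0, ERR=3841095893536855/35184372088832
(4,5): OLD=202143096136562199/1125899906842624 → NEW=255, ERR=-84961380108306921/1125899906842624
(4,6): OLD=587055326327447249/18014398509481984 → NEW=0, ERR=587055326327447249/18014398509481984
Row 0: .#.#..#
Row 1: .#..#.#
Row 2: .#.#.#.
Row 3: #.#.#.#
Row 4: ...#.#.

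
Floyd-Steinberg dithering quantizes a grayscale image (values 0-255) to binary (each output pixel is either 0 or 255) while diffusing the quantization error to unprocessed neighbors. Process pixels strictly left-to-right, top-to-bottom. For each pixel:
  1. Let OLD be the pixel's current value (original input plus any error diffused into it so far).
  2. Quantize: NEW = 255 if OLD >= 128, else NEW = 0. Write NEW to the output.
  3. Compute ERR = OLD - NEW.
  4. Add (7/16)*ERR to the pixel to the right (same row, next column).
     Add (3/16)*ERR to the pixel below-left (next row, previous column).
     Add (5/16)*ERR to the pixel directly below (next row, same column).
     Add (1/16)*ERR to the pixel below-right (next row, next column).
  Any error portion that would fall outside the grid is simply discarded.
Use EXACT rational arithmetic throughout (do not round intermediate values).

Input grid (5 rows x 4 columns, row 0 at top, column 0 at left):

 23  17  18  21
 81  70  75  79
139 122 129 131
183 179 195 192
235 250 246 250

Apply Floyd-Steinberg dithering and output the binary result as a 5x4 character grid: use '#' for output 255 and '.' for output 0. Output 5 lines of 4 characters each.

(0,0): OLD=23 → NEW=0, ERR=23
(0,1): OLD=433/16 → NEW=0, ERR=433/16
(0,2): OLD=7639/256 → NEW=0, ERR=7639/256
(0,3): OLD=139489/4096 → NEW=0, ERR=139489/4096
(1,0): OLD=23875/256 → NEW=0, ERR=23875/256
(1,1): OLD=258645/2048 → NEW=0, ERR=258645/2048
(1,2): OLD=9676665/65536 → NEW=255, ERR=-7035015/65536
(1,3): OLD=46707103/1048576 → NEW=0, ERR=46707103/1048576
(2,0): OLD=6285687/32768 → NEW=255, ERR=-2070153/32768
(2,1): OLD=125334285/1048576 → NEW=0, ERR=125334285/1048576
(2,2): OLD=343918401/2097152 → NEW=255, ERR=-190855359/2097152
(2,3): OLD=3301593629/33554432 → NEW=0, ERR=3301593629/33554432
(3,0): OLD=3115008903/16777216 → NEW=255, ERR=-1163181177/16777216
(3,1): OLD=44293974233/268435456 → NEW=255, ERR=-24157067047/268435456
(3,2): OLD=657595547687/4294967296 → NEW=255, ERR=-437621112793/4294967296
(3,3): OLD=11852939891089/68719476736 → NEW=255, ERR=-5670526676591/68719476736
(4,0): OLD=843791619259/4294967296 → NEW=255, ERR=-251425041221/4294967296
(4,1): OLD=5938345406001/34359738368 → NEW=255, ERR=-2823387877839/34359738368
(4,2): OLD=172746951925905/1099511627776 → NEW=255, ERR=-107628513156975/1099511627776
(4,3): OLD=3078973780002887/17592186044416 → NEW=255, ERR=-1407033661323193/17592186044416
Row 0: ....
Row 1: ..#.
Row 2: #.#.
Row 3: ####
Row 4: ####

Answer: ....
..#.
#.#.
####
####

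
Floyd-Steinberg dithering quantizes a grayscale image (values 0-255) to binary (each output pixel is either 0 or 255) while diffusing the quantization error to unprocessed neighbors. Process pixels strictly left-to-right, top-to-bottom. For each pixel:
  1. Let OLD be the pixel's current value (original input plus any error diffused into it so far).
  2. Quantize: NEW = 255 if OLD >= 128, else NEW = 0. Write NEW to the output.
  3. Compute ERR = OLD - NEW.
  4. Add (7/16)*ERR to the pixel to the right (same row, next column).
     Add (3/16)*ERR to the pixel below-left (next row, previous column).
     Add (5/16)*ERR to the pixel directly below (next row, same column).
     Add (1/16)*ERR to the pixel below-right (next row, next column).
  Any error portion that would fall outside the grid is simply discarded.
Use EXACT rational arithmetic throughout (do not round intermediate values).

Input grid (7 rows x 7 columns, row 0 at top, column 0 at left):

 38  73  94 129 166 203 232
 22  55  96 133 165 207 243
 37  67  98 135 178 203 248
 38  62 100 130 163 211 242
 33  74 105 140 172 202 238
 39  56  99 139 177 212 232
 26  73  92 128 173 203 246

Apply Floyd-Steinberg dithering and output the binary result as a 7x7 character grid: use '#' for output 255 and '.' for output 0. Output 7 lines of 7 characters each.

Answer: ..#.###
...#.##
.#.####
..#.#.#
...#.##
.#.####
...#.##

Derivation:
(0,0): OLD=38 → NEW=0, ERR=38
(0,1): OLD=717/8 → NEW=0, ERR=717/8
(0,2): OLD=17051/128 → NEW=255, ERR=-15589/128
(0,3): OLD=155069/2048 → NEW=0, ERR=155069/2048
(0,4): OLD=6524971/32768 → NEW=255, ERR=-1830869/32768
(0,5): OLD=93614381/524288 → NEW=255, ERR=-40079059/524288
(0,6): OLD=1665603643/8388608 → NEW=255, ERR=-473491397/8388608
(1,0): OLD=6487/128 → NEW=0, ERR=6487/128
(1,1): OLD=86753/1024 → NEW=0, ERR=86753/1024
(1,2): OLD=3761909/32768 → NEW=0, ERR=3761909/32768
(1,3): OLD=24746449/131072 → NEW=255, ERR=-8676911/131072
(1,4): OLD=914157779/8388608 → NEW=0, ERR=914157779/8388608
(1,5): OLD=14543336387/67108864 → NEW=255, ERR=-2569423933/67108864
(1,6): OLD=218863520269/1073741824 → NEW=255, ERR=-54940644851/1073741824
(2,0): OLD=1125947/16384 → NEW=0, ERR=1125947/16384
(2,1): OLD=77717433/524288 → NEW=255, ERR=-55976007/524288
(2,2): OLD=671498859/8388608 → NEW=0, ERR=671498859/8388608
(2,3): OLD=11874397907/67108864 → NEW=255, ERR=-5238362413/67108864
(2,4): OLD=89436484355/536870912 → NEW=255, ERR=-47465598205/536870912
(2,5): OLD=2569631416001/17179869184 → NEW=255, ERR=-1811235225919/17179869184
(2,6): OLD=50438050225751/274877906944 → NEW=255, ERR=-19655816044969/274877906944
(3,0): OLD=330990603/8388608 → NEW=0, ERR=330990603/8388608
(3,1): OLD=4375667119/67108864 → NEW=0, ERR=4375667119/67108864
(3,2): OLD=70991895229/536870912 → NEW=255, ERR=-65910187331/536870912
(3,3): OLD=86591205371/2147483648 → NEW=0, ERR=86591205371/2147483648
(3,4): OLD=35284984164363/274877906944 → NEW=255, ERR=-34808882106357/274877906944
(3,5): OLD=228078493304529/2199023255552 → NEW=0, ERR=228078493304529/2199023255552
(3,6): OLD=9093096747912655/35184372088832 → NEW=255, ERR=121081865260495/35184372088832
(4,0): OLD=61800105669/1073741824 → NEW=0, ERR=61800105669/1073741824
(4,1): OLD=1700870102017/17179869184 → NEW=0, ERR=1700870102017/17179869184
(4,2): OLD=33421000681647/274877906944 → NEW=0, ERR=33421000681647/274877906944
(4,3): OLD=383459612765493/2199023255552 → NEW=255, ERR=-177291317400267/2199023255552
(4,4): OLD=2095611183718223/17592186044416 → NEW=0, ERR=2095611183718223/17592186044416
(4,5): OLD=157208435313690255/562949953421312 → NEW=255, ERR=13656197191255695/562949953421312
(4,6): OLD=2307381446473944985/9007199254740992 → NEW=255, ERR=10545636514992025/9007199254740992
(5,0): OLD=20766857130387/274877906944 → NEW=0, ERR=20766857130387/274877906944
(5,1): OLD=321906020896049/2199023255552 → NEW=255, ERR=-238844909269711/2199023255552
(5,2): OLD=1417007960014823/17592186044416 → NEW=0, ERR=1417007960014823/17592186044416
(5,3): OLD=25189101190827171/140737488355328 → NEW=255, ERR=-10698958339781469/140737488355328
(5,4): OLD=1625583238289488865/9007199254740992 → NEW=255, ERR=-671252571669464095/9007199254740992
(5,5): OLD=14025368740652179025/72057594037927936 → NEW=255, ERR=-4349317739019444655/72057594037927936
(5,6): OLD=239202383596732795807/1152921504606846976 → NEW=255, ERR=-54792600078013183073/1152921504606846976
(6,0): OLD=1028933231715979/35184372088832 → NEW=0, ERR=1028933231715979/35184372088832
(6,1): OLD=40350491952969223/562949953421312 → NEW=0, ERR=40350491952969223/562949953421312
(6,2): OLD=1148305251858903861/9007199254740992 → NEW=0, ERR=1148305251858903861/9007199254740992
(6,3): OLD=10886482264255502827/72057594037927936 → NEW=255, ERR=-7488204215416120853/72057594037927936
(6,4): OLD=12707758504408333873/144115188075855872 → NEW=0, ERR=12707758504408333873/144115188075855872
(6,5): OLD=3858079974680619149157/18446744073709551616 → NEW=255, ERR=-845839764115316512923/18446744073709551616
(6,6): OLD=61188672977883547092595/295147905179352825856 → NEW=255, ERR=-14074042842851423500685/295147905179352825856
Row 0: ..#.###
Row 1: ...#.##
Row 2: .#.####
Row 3: ..#.#.#
Row 4: ...#.##
Row 5: .#.####
Row 6: ...#.##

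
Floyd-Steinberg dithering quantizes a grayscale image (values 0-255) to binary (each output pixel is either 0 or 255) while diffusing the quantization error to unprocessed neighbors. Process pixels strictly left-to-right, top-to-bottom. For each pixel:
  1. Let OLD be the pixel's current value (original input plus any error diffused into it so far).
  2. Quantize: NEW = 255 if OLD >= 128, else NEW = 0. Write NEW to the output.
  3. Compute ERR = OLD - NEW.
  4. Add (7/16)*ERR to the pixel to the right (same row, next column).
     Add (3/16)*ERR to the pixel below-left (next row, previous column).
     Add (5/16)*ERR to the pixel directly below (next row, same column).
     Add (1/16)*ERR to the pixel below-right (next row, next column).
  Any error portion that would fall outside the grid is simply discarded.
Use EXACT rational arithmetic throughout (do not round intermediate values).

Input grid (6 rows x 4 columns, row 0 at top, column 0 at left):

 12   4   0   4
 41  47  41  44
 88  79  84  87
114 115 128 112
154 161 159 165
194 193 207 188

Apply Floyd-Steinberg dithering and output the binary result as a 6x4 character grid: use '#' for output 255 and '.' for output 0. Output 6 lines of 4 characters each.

(0,0): OLD=12 → NEW=0, ERR=12
(0,1): OLD=37/4 → NEW=0, ERR=37/4
(0,2): OLD=259/64 → NEW=0, ERR=259/64
(0,3): OLD=5909/1024 → NEW=0, ERR=5909/1024
(1,0): OLD=2975/64 → NEW=0, ERR=2975/64
(1,1): OLD=36729/512 → NEW=0, ERR=36729/512
(1,2): OLD=1233869/16384 → NEW=0, ERR=1233869/16384
(1,3): OLD=20710443/262144 → NEW=0, ERR=20710443/262144
(2,0): OLD=950083/8192 → NEW=0, ERR=950083/8192
(2,1): OLD=44350385/262144 → NEW=255, ERR=-22496335/262144
(2,2): OLD=46811661/524288 → NEW=0, ERR=46811661/524288
(2,3): OLD=1304078761/8388608 → NEW=255, ERR=-835016279/8388608
(3,0): OLD=562674931/4194304 → NEW=255, ERR=-506872589/4194304
(3,1): OLD=3979626797/67108864 → NEW=0, ERR=3979626797/67108864
(3,2): OLD=169456351635/1073741824 → NEW=255, ERR=-104347813485/1073741824
(3,3): OLD=755170517381/17179869184 → NEW=0, ERR=755170517381/17179869184
(4,0): OLD=136745314167/1073741824 → NEW=0, ERR=136745314167/1073741824
(4,1): OLD=1799371729157/8589934592 → NEW=255, ERR=-391061591803/8589934592
(4,2): OLD=33167195852229/274877906944 → NEW=0, ERR=33167195852229/274877906944
(4,3): OLD=991548646436083/4398046511104 → NEW=255, ERR=-129953213895437/4398046511104
(5,0): OLD=30959784764839/137438953472 → NEW=255, ERR=-4087148370521/137438953472
(5,1): OLD=863541432750737/4398046511104 → NEW=255, ERR=-257960427580783/4398046511104
(5,2): OLD=463246860724995/2199023255552 → NEW=255, ERR=-97504069440765/2199023255552
(5,3): OLD=11745175997388601/70368744177664 → NEW=255, ERR=-6198853767915719/70368744177664
Row 0: ....
Row 1: ....
Row 2: .#.#
Row 3: #.#.
Row 4: .#.#
Row 5: ####

Answer: ....
....
.#.#
#.#.
.#.#
####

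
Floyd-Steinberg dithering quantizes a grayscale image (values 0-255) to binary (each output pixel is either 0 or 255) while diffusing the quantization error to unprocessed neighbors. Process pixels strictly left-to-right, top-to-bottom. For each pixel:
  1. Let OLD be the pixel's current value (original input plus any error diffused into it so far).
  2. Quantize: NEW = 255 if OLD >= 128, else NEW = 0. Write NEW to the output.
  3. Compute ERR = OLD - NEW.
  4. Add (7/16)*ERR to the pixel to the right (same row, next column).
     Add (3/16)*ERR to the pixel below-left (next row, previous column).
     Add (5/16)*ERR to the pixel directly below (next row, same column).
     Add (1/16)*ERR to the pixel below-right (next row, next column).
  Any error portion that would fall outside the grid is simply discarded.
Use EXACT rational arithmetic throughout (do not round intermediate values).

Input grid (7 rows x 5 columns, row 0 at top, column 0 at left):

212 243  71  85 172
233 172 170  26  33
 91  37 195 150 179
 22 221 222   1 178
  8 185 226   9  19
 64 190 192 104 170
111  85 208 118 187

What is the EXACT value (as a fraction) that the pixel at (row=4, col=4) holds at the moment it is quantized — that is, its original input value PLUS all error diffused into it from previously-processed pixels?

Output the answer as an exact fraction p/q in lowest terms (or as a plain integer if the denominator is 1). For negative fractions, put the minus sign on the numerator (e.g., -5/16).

(0,0): OLD=212 → NEW=255, ERR=-43
(0,1): OLD=3587/16 → NEW=255, ERR=-493/16
(0,2): OLD=14725/256 → NEW=0, ERR=14725/256
(0,3): OLD=451235/4096 → NEW=0, ERR=451235/4096
(0,4): OLD=14430837/65536 → NEW=255, ERR=-2280843/65536
(1,0): OLD=54729/256 → NEW=255, ERR=-10551/256
(1,1): OLD=312191/2048 → NEW=255, ERR=-210049/2048
(1,2): OLD=10605931/65536 → NEW=255, ERR=-6105749/65536
(1,3): OLD=4387151/262144 → NEW=0, ERR=4387151/262144
(1,4): OLD=152384269/4194304 → NEW=0, ERR=152384269/4194304
(2,0): OLD=1929701/32768 → NEW=0, ERR=1929701/32768
(2,1): OLD=11186983/1048576 → NEW=0, ERR=11186983/1048576
(2,2): OLD=2806506805/16777216 → NEW=255, ERR=-1471683275/16777216
(2,3): OLD=31632963279/268435456 → NEW=0, ERR=31632963279/268435456
(2,4): OLD=1043485297641/4294967296 → NEW=255, ERR=-51731362839/4294967296
(3,0): OLD=711411861/16777216 → NEW=0, ERR=711411861/16777216
(3,1): OLD=30886017265/134217728 → NEW=255, ERR=-3339503375/134217728
(3,2): OLD=886757787947/4294967296 → NEW=255, ERR=-208458872533/4294967296
(3,3): OLD=76024928051/8589934592 → NEW=0, ERR=76024928051/8589934592
(3,4): OLD=25491249410911/137438953472 → NEW=255, ERR=-9555683724449/137438953472
(4,0): OLD=35617833499/2147483648 → NEW=0, ERR=35617833499/2147483648
(4,1): OLD=12234177143963/68719476736 → NEW=255, ERR=-5289289423717/68719476736
(4,2): OLD=194902664653941/1099511627776 → NEW=255, ERR=-85472800428939/1099511627776
(4,3): OLD=-674025855405413/17592186044416 → NEW=0, ERR=-674025855405413/17592186044416
(4,4): OLD=-5330094961334339/281474976710656 → NEW=0, ERR=-5330094961334339/281474976710656
Target (4,4): original=19, with diffused error = -5330094961334339/281474976710656

Answer: -5330094961334339/281474976710656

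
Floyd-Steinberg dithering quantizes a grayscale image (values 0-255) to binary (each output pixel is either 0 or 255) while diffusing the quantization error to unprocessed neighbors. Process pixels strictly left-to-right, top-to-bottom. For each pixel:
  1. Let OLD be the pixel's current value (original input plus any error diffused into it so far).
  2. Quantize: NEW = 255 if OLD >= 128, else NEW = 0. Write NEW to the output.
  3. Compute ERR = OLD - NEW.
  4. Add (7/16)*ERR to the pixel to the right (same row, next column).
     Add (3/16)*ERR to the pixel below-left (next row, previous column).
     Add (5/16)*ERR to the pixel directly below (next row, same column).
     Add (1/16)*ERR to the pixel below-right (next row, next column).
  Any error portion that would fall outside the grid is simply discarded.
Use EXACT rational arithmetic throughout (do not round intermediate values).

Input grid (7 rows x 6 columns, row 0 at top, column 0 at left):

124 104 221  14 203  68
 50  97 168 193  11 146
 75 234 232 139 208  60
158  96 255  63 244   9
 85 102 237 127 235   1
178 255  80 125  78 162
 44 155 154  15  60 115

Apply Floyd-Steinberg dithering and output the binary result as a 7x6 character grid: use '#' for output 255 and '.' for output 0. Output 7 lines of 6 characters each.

Answer: .##.#.
..##.#
.##.#.
#.#.#.
.####.
##...#
.#..#.

Derivation:
(0,0): OLD=124 → NEW=0, ERR=124
(0,1): OLD=633/4 → NEW=255, ERR=-387/4
(0,2): OLD=11435/64 → NEW=255, ERR=-4885/64
(0,3): OLD=-19859/1024 → NEW=0, ERR=-19859/1024
(0,4): OLD=3186939/16384 → NEW=255, ERR=-990981/16384
(0,5): OLD=10888925/262144 → NEW=0, ERR=10888925/262144
(1,0): OLD=4519/64 → NEW=0, ERR=4519/64
(1,1): OLD=46641/512 → NEW=0, ERR=46641/512
(1,2): OLD=2856037/16384 → NEW=255, ERR=-1321883/16384
(1,3): OLD=8882097/65536 → NEW=255, ERR=-7829583/65536
(1,4): OLD=-224786589/4194304 → NEW=0, ERR=-224786589/4194304
(1,5): OLD=8841810885/67108864 → NEW=255, ERR=-8270949435/67108864
(2,0): OLD=935083/8192 → NEW=0, ERR=935083/8192
(2,1): OLD=79086633/262144 → NEW=255, ERR=12239913/262144
(2,2): OLD=882932475/4194304 → NEW=255, ERR=-186615045/4194304
(2,3): OLD=2251799203/33554432 → NEW=0, ERR=2251799203/33554432
(2,4): OLD=204050219817/1073741824 → NEW=255, ERR=-69753945303/1073741824
(2,5): OLD=-176706787665/17179869184 → NEW=0, ERR=-176706787665/17179869184
(3,0): OLD=849033051/4194304 → NEW=255, ERR=-220514469/4194304
(3,1): OLD=2898480031/33554432 → NEW=0, ERR=2898480031/33554432
(3,2): OLD=79024473725/268435456 → NEW=255, ERR=10573432445/268435456
(3,3): OLD=1481640452103/17179869184 → NEW=0, ERR=1481640452103/17179869184
(3,4): OLD=36242088831879/137438953472 → NEW=255, ERR=1195155696519/137438953472
(3,5): OLD=12160522670217/2199023255552 → NEW=0, ERR=12160522670217/2199023255552
(4,0): OLD=45508888853/536870912 → NEW=0, ERR=45508888853/536870912
(4,1): OLD=1461828695473/8589934592 → NEW=255, ERR=-728604625487/8589934592
(4,2): OLD=64258040703491/274877906944 → NEW=255, ERR=-5835825567229/274877906944
(4,3): OLD=654230493110639/4398046511104 → NEW=255, ERR=-467271367220881/4398046511104
(4,4): OLD=13909243314407583/70368744177664 → NEW=255, ERR=-4034786450896737/70368744177664
(4,5): OLD=-24560001905582087/1125899906842624 → NEW=0, ERR=-24560001905582087/1125899906842624
(5,0): OLD=25919030949795/137438953472 → NEW=255, ERR=-9127902185565/137438953472
(5,1): OLD=882927564046739/4398046511104 → NEW=255, ERR=-238574296284781/4398046511104
(5,2): OLD=858876872464673/35184372088832 → NEW=0, ERR=858876872464673/35184372088832
(5,3): OLD=101781724494262107/1125899906842624 → NEW=0, ERR=101781724494262107/1125899906842624
(5,4): OLD=200188845425299843/2251799813685248 → NEW=0, ERR=200188845425299843/2251799813685248
(5,5): OLD=6863273849564745263/36028797018963968 → NEW=255, ERR=-2324069390271066577/36028797018963968
(6,0): OLD=920037505272473/70368744177664 → NEW=0, ERR=920037505272473/70368744177664
(6,1): OLD=162348579710510309/1125899906842624 → NEW=255, ERR=-124755896534358811/1125899906842624
(6,2): OLD=570654136986985981/4503599627370496 → NEW=0, ERR=570654136986985981/4503599627370496
(6,3): OLD=8422146671590340249/72057594037927936 → NEW=0, ERR=8422146671590340249/72057594037927936
(6,4): OLD=152730146271597550569/1152921504606846976 → NEW=255, ERR=-141264837403148428311/1152921504606846976
(6,5): OLD=863167293068942304959/18446744073709551616 → NEW=0, ERR=863167293068942304959/18446744073709551616
Row 0: .##.#.
Row 1: ..##.#
Row 2: .##.#.
Row 3: #.#.#.
Row 4: .####.
Row 5: ##...#
Row 6: .#..#.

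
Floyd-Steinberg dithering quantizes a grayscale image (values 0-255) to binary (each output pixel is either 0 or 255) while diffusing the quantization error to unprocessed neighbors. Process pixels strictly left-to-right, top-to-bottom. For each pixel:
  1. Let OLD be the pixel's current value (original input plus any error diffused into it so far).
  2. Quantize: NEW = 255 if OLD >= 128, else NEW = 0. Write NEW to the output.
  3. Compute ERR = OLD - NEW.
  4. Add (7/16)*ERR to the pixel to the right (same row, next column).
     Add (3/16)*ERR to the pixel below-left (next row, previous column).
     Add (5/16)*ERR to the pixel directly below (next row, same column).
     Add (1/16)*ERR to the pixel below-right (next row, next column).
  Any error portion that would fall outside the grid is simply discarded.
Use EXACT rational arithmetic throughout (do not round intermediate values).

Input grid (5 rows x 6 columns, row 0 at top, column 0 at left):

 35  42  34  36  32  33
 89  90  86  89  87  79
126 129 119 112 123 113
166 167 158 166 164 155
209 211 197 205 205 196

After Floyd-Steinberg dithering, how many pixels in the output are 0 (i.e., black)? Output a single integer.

Answer: 15

Derivation:
(0,0): OLD=35 → NEW=0, ERR=35
(0,1): OLD=917/16 → NEW=0, ERR=917/16
(0,2): OLD=15123/256 → NEW=0, ERR=15123/256
(0,3): OLD=253317/4096 → NEW=0, ERR=253317/4096
(0,4): OLD=3870371/65536 → NEW=0, ERR=3870371/65536
(0,5): OLD=61695605/1048576 → NEW=0, ERR=61695605/1048576
(1,0): OLD=28335/256 → NEW=0, ERR=28335/256
(1,1): OLD=347337/2048 → NEW=255, ERR=-174903/2048
(1,2): OLD=5391997/65536 → NEW=0, ERR=5391997/65536
(1,3): OLD=41703801/262144 → NEW=255, ERR=-25142919/262144
(1,4): OLD=1315181707/16777216 → NEW=0, ERR=1315181707/16777216
(1,5): OLD=36339136349/268435456 → NEW=255, ERR=-32111904931/268435456
(2,0): OLD=4737459/32768 → NEW=255, ERR=-3618381/32768
(2,1): OLD=80054241/1048576 → NEW=0, ERR=80054241/1048576
(2,2): OLD=2596962787/16777216 → NEW=255, ERR=-1681227293/16777216
(2,3): OLD=7788171147/134217728 → NEW=0, ERR=7788171147/134217728
(2,4): OLD=620447846177/4294967296 → NEW=255, ERR=-474768814303/4294967296
(2,5): OLD=2209653293559/68719476736 → NEW=0, ERR=2209653293559/68719476736
(3,0): OLD=2446239619/16777216 → NEW=255, ERR=-1831950461/16777216
(3,1): OLD=15756557127/134217728 → NEW=0, ERR=15756557127/134217728
(3,2): OLD=207980340421/1073741824 → NEW=255, ERR=-65823824699/1073741824
(3,3): OLD=8955772800207/68719476736 → NEW=255, ERR=-8567693767473/68719476736
(3,4): OLD=46490524473327/549755813888 → NEW=0, ERR=46490524473327/549755813888
(3,5): OLD=1716443813267105/8796093022208 → NEW=255, ERR=-526559907395935/8796093022208
(4,0): OLD=422815735373/2147483648 → NEW=255, ERR=-124792594867/2147483648
(4,1): OLD=7007448594537/34359738368 → NEW=255, ERR=-1754284689303/34359738368
(4,2): OLD=153344457064555/1099511627776 → NEW=255, ERR=-127031008018325/1099511627776
(4,3): OLD=2243305131927351/17592186044416 → NEW=0, ERR=2243305131927351/17592186044416
(4,4): OLD=75491301016059559/281474976710656 → NEW=255, ERR=3715181954842279/281474976710656
(4,5): OLD=848265363995506993/4503599627370496 → NEW=255, ERR=-300152540983969487/4503599627370496
Output grid:
  Row 0: ......  (6 black, running=6)
  Row 1: .#.#.#  (3 black, running=9)
  Row 2: #.#.#.  (3 black, running=12)
  Row 3: #.##.#  (2 black, running=14)
  Row 4: ###.##  (1 black, running=15)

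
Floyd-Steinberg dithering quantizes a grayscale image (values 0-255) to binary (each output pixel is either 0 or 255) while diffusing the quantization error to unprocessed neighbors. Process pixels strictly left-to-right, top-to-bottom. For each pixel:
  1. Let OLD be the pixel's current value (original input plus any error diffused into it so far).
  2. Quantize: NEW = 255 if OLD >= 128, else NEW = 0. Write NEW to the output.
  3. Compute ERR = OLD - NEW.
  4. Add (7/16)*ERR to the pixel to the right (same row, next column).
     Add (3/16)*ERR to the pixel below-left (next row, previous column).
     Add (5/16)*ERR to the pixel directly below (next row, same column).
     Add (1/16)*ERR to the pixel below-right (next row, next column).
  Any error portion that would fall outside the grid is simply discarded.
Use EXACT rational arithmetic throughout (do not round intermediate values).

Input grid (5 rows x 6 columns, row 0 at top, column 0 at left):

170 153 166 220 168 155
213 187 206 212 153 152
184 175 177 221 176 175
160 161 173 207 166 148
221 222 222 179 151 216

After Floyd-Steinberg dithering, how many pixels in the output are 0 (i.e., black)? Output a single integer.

(0,0): OLD=170 → NEW=255, ERR=-85
(0,1): OLD=1853/16 → NEW=0, ERR=1853/16
(0,2): OLD=55467/256 → NEW=255, ERR=-9813/256
(0,3): OLD=832429/4096 → NEW=255, ERR=-212051/4096
(0,4): OLD=9525691/65536 → NEW=255, ERR=-7185989/65536
(0,5): OLD=112227357/1048576 → NEW=0, ERR=112227357/1048576
(1,0): OLD=53287/256 → NEW=255, ERR=-11993/256
(1,1): OLD=389521/2048 → NEW=255, ERR=-132719/2048
(1,2): OLD=10695525/65536 → NEW=255, ERR=-6016155/65536
(1,3): OLD=34787713/262144 → NEW=255, ERR=-32059007/262144
(1,4): OLD=1376779747/16777216 → NEW=0, ERR=1376779747/16777216
(1,5): OLD=57578222917/268435456 → NEW=255, ERR=-10872818363/268435456
(2,0): OLD=5151435/32768 → NEW=255, ERR=-3204405/32768
(2,1): OLD=96285417/1048576 → NEW=0, ERR=96285417/1048576
(2,2): OLD=2709612539/16777216 → NEW=255, ERR=-1568577541/16777216
(2,3): OLD=20337757155/134217728 → NEW=255, ERR=-13887763485/134217728
(2,4): OLD=606181056809/4294967296 → NEW=255, ERR=-489035603671/4294967296
(2,5): OLD=8085289349295/68719476736 → NEW=0, ERR=8085289349295/68719476736
(3,0): OLD=2460506011/16777216 → NEW=255, ERR=-1817684069/16777216
(3,1): OLD=15925382655/134217728 → NEW=0, ERR=15925382655/134217728
(3,2): OLD=195455245485/1073741824 → NEW=255, ERR=-78348919635/1073741824
(3,3): OLD=7940457115463/68719476736 → NEW=0, ERR=7940457115463/68719476736
(3,4): OLD=108062307434471/549755813888 → NEW=255, ERR=-32125425106969/549755813888
(3,5): OLD=1337758808239913/8796093022208 → NEW=255, ERR=-905244912423127/8796093022208
(4,0): OLD=449662671413/2147483648 → NEW=255, ERR=-97945658827/2147483648
(4,1): OLD=7513515839665/34359738368 → NEW=255, ERR=-1248217444175/34359738368
(4,2): OLD=233520050130371/1099511627776 → NEW=255, ERR=-46855414952509/1099511627776
(4,3): OLD=3183268122171887/17592186044416 → NEW=255, ERR=-1302739319154193/17592186044416
(4,4): OLD=24844765779134431/281474976710656 → NEW=0, ERR=24844765779134431/281474976710656
(4,5): OLD=985403476323499705/4503599627370496 → NEW=255, ERR=-163014428655976775/4503599627370496
Output grid:
  Row 0: #.###.  (2 black, running=2)
  Row 1: ####.#  (1 black, running=3)
  Row 2: #.###.  (2 black, running=5)
  Row 3: #.#.##  (2 black, running=7)
  Row 4: ####.#  (1 black, running=8)

Answer: 8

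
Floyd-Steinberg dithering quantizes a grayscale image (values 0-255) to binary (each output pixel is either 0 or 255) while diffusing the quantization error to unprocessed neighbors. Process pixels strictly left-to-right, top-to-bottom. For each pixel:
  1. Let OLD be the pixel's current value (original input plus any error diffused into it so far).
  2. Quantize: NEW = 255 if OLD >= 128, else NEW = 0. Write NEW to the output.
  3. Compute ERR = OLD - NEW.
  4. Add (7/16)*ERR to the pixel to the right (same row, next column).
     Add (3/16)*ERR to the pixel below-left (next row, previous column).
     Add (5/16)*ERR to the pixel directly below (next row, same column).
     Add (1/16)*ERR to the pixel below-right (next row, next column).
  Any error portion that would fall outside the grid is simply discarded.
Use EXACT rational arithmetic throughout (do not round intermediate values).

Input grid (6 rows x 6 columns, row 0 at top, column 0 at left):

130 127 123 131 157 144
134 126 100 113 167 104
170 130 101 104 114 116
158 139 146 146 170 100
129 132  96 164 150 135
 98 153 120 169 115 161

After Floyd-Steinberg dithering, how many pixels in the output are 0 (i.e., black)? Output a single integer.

Answer: 18

Derivation:
(0,0): OLD=130 → NEW=255, ERR=-125
(0,1): OLD=1157/16 → NEW=0, ERR=1157/16
(0,2): OLD=39587/256 → NEW=255, ERR=-25693/256
(0,3): OLD=356725/4096 → NEW=0, ERR=356725/4096
(0,4): OLD=12786227/65536 → NEW=255, ERR=-3925453/65536
(0,5): OLD=123516773/1048576 → NEW=0, ERR=123516773/1048576
(1,0): OLD=27775/256 → NEW=0, ERR=27775/256
(1,1): OLD=347001/2048 → NEW=255, ERR=-175239/2048
(1,2): OLD=3411181/65536 → NEW=0, ERR=3411181/65536
(1,3): OLD=38137897/262144 → NEW=255, ERR=-28708823/262144
(1,4): OLD=2145783707/16777216 → NEW=0, ERR=2145783707/16777216
(1,5): OLD=51814199245/268435456 → NEW=255, ERR=-16636842035/268435456
(2,0): OLD=6155843/32768 → NEW=255, ERR=-2199997/32768
(2,1): OLD=94820625/1048576 → NEW=0, ERR=94820625/1048576
(2,2): OLD=2196909427/16777216 → NEW=255, ERR=-2081280653/16777216
(2,3): OLD=5736056475/134217728 → NEW=0, ERR=5736056475/134217728
(2,4): OLD=662285398097/4294967296 → NEW=255, ERR=-432931262383/4294967296
(2,5): OLD=4159313730887/68719476736 → NEW=0, ERR=4159313730887/68719476736
(3,0): OLD=2583262483/16777216 → NEW=255, ERR=-1694927597/16777216
(3,1): OLD=12831722391/134217728 → NEW=0, ERR=12831722391/134217728
(3,2): OLD=174724326325/1073741824 → NEW=255, ERR=-99079838795/1073741824
(3,3): OLD=6344975518879/68719476736 → NEW=0, ERR=6344975518879/68719476736
(3,4): OLD=106056053235647/549755813888 → NEW=255, ERR=-34131679305793/549755813888
(3,5): OLD=751644894730705/8796093022208 → NEW=0, ERR=751644894730705/8796093022208
(4,0): OLD=247723453885/2147483648 → NEW=0, ERR=247723453885/2147483648
(4,1): OLD=6484657667865/34359738368 → NEW=255, ERR=-2277075615975/34359738368
(4,2): OLD=67573277649275/1099511627776 → NEW=0, ERR=67573277649275/1099511627776
(4,3): OLD=3559481665578631/17592186044416 → NEW=255, ERR=-926525775747449/17592186044416
(4,4): OLD=36408680488656631/281474976710656 → NEW=255, ERR=-35367438572560649/281474976710656
(4,5): OLD=463201643039439201/4503599627370496 → NEW=0, ERR=463201643039439201/4503599627370496
(5,0): OLD=66862719223899/549755813888 → NEW=0, ERR=66862719223899/549755813888
(5,1): OLD=3592904676711179/17592186044416 → NEW=255, ERR=-893102764614901/17592186044416
(5,2): OLD=14492850011147433/140737488355328 → NEW=0, ERR=14492850011147433/140737488355328
(5,3): OLD=801082618482414419/4503599627370496 → NEW=255, ERR=-347335286497062061/4503599627370496
(5,4): OLD=522286944200549619/9007199254740992 → NEW=0, ERR=522286944200549619/9007199254740992
(5,5): OLD=30358812285689093967/144115188075855872 → NEW=255, ERR=-6390560673654153393/144115188075855872
Output grid:
  Row 0: #.#.#.  (3 black, running=3)
  Row 1: .#.#.#  (3 black, running=6)
  Row 2: #.#.#.  (3 black, running=9)
  Row 3: #.#.#.  (3 black, running=12)
  Row 4: .#.##.  (3 black, running=15)
  Row 5: .#.#.#  (3 black, running=18)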